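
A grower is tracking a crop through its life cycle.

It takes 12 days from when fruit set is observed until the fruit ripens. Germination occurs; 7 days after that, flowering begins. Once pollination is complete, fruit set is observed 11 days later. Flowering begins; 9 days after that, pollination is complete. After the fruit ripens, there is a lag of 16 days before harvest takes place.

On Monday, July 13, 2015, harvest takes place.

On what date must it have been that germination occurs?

Tuesday, May 19, 2015

Harvest takes place: Jul 13, 2015.
The fruit ripens: Jul 13, 2015 − 16 days = Jun 27, 2015.
Fruit set is observed: Jun 27, 2015 − 12 days = Jun 15, 2015.
Pollination is complete: Jun 15, 2015 − 11 days = Jun 4, 2015.
Flowering begins: Jun 4, 2015 − 9 days = May 26, 2015.
Germination occurs: May 26, 2015 − 7 days = May 19, 2015.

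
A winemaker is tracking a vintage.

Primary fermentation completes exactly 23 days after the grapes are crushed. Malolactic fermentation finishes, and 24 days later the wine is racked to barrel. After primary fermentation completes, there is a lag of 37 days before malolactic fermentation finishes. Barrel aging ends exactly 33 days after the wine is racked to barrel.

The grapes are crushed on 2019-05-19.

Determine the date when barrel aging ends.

The grapes are crushed: May 19, 2019.
Primary fermentation completes: May 19, 2019 + 23 days = Jun 11, 2019.
Malolactic fermentation finishes: Jun 11, 2019 + 37 days = Jul 18, 2019.
The wine is racked to barrel: Jul 18, 2019 + 24 days = Aug 11, 2019.
Barrel aging ends: Aug 11, 2019 + 33 days = Sep 13, 2019.

2019-09-13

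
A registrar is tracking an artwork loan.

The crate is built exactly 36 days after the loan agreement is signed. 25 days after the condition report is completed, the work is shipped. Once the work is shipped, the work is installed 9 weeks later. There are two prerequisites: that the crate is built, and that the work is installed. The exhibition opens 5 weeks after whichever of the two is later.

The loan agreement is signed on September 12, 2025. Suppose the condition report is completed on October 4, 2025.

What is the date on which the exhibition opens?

The loan agreement is signed: Sep 12, 2025.
The crate is built: Sep 12, 2025 + 36 days = Oct 18, 2025.
The condition report is completed: Oct 4, 2025.
The work is shipped: Oct 4, 2025 + 25 days = Oct 29, 2025.
The work is installed: Oct 29, 2025 + 9 weeks = Dec 31, 2025.
Both prerequisites met — the crate is built (Oct 18, 2025), the work is installed (Dec 31, 2025); the later is Dec 31, 2025.
The exhibition opens: Dec 31, 2025 + 5 weeks = Feb 4, 2026.

February 4, 2026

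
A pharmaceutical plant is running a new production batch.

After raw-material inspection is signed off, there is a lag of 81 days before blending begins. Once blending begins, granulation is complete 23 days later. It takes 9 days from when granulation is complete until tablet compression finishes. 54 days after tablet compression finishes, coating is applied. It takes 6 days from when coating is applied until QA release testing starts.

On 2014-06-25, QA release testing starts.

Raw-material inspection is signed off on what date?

2014-01-03

QA release testing starts: Jun 25, 2014.
Coating is applied: Jun 25, 2014 − 6 days = Jun 19, 2014.
Tablet compression finishes: Jun 19, 2014 − 54 days = Apr 26, 2014.
Granulation is complete: Apr 26, 2014 − 9 days = Apr 17, 2014.
Blending begins: Apr 17, 2014 − 23 days = Mar 25, 2014.
Raw-material inspection is signed off: Mar 25, 2014 − 81 days = Jan 3, 2014.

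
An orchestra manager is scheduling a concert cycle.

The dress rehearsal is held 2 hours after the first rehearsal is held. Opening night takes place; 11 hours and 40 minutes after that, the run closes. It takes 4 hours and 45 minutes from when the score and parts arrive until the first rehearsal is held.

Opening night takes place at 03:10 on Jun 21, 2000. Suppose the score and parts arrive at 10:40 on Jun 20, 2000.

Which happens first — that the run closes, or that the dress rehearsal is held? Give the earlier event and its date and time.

Opening night takes place: 03:10 Jun 21, 2000.
The run closes: 03:10 Jun 21, 2000 + 11h40m = 14:50 Jun 21, 2000.
The score and parts arrive: 10:40 Jun 20, 2000.
The first rehearsal is held: 10:40 Jun 20, 2000 + 4h45m = 15:25 Jun 20, 2000.
The dress rehearsal is held: 15:25 Jun 20, 2000 + 2h = 17:25 Jun 20, 2000.
Comparing: the run closes at 14:50 Jun 21, 2000 vs the dress rehearsal is held at 17:25 Jun 20, 2000. Earlier: the dress rehearsal is held.

The dress rehearsal is held — 17:25 on Jun 20, 2000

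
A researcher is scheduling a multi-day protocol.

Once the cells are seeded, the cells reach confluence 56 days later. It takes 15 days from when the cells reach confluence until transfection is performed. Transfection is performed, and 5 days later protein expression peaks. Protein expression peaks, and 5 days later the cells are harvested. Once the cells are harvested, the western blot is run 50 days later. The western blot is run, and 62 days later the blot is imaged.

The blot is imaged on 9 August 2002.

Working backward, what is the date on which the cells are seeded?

28 January 2002

The blot is imaged: Aug 9, 2002.
The western blot is run: Aug 9, 2002 − 62 days = Jun 8, 2002.
The cells are harvested: Jun 8, 2002 − 50 days = Apr 19, 2002.
Protein expression peaks: Apr 19, 2002 − 5 days = Apr 14, 2002.
Transfection is performed: Apr 14, 2002 − 5 days = Apr 9, 2002.
The cells reach confluence: Apr 9, 2002 − 15 days = Mar 25, 2002.
The cells are seeded: Mar 25, 2002 − 56 days = Jan 28, 2002.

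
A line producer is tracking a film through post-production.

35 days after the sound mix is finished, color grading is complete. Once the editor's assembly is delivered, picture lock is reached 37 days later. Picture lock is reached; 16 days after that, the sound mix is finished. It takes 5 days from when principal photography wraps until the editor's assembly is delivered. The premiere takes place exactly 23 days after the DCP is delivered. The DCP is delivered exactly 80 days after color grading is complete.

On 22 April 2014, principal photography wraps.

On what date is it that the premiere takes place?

Principal photography wraps: Apr 22, 2014.
The editor's assembly is delivered: Apr 22, 2014 + 5 days = Apr 27, 2014.
Picture lock is reached: Apr 27, 2014 + 37 days = Jun 3, 2014.
The sound mix is finished: Jun 3, 2014 + 16 days = Jun 19, 2014.
Color grading is complete: Jun 19, 2014 + 35 days = Jul 24, 2014.
The DCP is delivered: Jul 24, 2014 + 80 days = Oct 12, 2014.
The premiere takes place: Oct 12, 2014 + 23 days = Nov 4, 2014.

4 November 2014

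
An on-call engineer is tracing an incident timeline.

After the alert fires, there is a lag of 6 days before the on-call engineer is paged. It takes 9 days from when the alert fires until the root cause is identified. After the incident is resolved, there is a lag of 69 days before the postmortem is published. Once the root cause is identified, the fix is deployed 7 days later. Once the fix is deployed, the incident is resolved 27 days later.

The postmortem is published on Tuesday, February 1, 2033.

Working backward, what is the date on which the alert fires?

The postmortem is published: Feb 1, 2033.
The incident is resolved: Feb 1, 2033 − 69 days = Nov 24, 2032.
The fix is deployed: Nov 24, 2032 − 27 days = Oct 28, 2032.
The root cause is identified: Oct 28, 2032 − 7 days = Oct 21, 2032.
The alert fires: Oct 21, 2032 − 9 days = Oct 12, 2032.

Tuesday, October 12, 2032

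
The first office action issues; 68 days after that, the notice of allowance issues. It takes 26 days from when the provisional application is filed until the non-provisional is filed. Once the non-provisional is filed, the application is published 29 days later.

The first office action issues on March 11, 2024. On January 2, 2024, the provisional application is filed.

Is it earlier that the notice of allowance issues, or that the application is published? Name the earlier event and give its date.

The application is published — February 26, 2024

The first office action issues: Mar 11, 2024.
The notice of allowance issues: Mar 11, 2024 + 68 days = May 18, 2024.
The provisional application is filed: Jan 2, 2024.
The non-provisional is filed: Jan 2, 2024 + 26 days = Jan 28, 2024.
The application is published: Jan 28, 2024 + 29 days = Feb 26, 2024.
Comparing: the notice of allowance issues on May 18, 2024 vs the application is published on Feb 26, 2024. Earlier: the application is published.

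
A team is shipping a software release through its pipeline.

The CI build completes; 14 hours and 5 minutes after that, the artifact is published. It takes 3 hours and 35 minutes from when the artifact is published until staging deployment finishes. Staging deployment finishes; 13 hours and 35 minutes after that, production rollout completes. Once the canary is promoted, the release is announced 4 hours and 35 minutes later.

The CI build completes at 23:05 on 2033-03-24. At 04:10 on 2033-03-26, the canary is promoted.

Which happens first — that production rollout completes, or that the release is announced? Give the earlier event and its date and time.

The CI build completes: 23:05 Mar 24, 2033.
The artifact is published: 23:05 Mar 24, 2033 + 14h05m = 13:10 Mar 25, 2033.
Staging deployment finishes: 13:10 Mar 25, 2033 + 3h35m = 16:45 Mar 25, 2033.
Production rollout completes: 16:45 Mar 25, 2033 + 13h35m = 06:20 Mar 26, 2033.
The canary is promoted: 04:10 Mar 26, 2033.
The release is announced: 04:10 Mar 26, 2033 + 4h35m = 08:45 Mar 26, 2033.
Comparing: production rollout completes at 06:20 Mar 26, 2033 vs the release is announced at 08:45 Mar 26, 2033. Earlier: production rollout completes.

Production rollout completes — 06:20 on 2033-03-26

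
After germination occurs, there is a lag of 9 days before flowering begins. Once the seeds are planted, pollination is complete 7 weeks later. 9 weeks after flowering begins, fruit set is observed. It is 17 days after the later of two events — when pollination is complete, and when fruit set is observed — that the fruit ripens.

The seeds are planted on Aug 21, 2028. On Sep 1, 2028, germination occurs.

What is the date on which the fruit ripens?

The seeds are planted: Aug 21, 2028.
Pollination is complete: Aug 21, 2028 + 7 weeks = Oct 9, 2028.
Germination occurs: Sep 1, 2028.
Flowering begins: Sep 1, 2028 + 9 days = Sep 10, 2028.
Fruit set is observed: Sep 10, 2028 + 9 weeks = Nov 12, 2028.
Both prerequisites met — pollination is complete (Oct 9, 2028), fruit set is observed (Nov 12, 2028); the later is Nov 12, 2028.
The fruit ripens: Nov 12, 2028 + 17 days = Nov 29, 2028.

Nov 29, 2028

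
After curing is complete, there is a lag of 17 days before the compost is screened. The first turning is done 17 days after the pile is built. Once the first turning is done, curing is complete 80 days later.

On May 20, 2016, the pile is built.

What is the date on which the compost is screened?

The pile is built: May 20, 2016.
The first turning is done: May 20, 2016 + 17 days = Jun 6, 2016.
Curing is complete: Jun 6, 2016 + 80 days = Aug 25, 2016.
The compost is screened: Aug 25, 2016 + 17 days = Sep 11, 2016.

Sep 11, 2016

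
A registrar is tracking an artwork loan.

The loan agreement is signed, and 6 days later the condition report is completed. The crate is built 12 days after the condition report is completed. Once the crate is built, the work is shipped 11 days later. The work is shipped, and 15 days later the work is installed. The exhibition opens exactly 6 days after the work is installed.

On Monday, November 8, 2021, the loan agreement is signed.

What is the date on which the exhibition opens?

The loan agreement is signed: Nov 8, 2021.
The condition report is completed: Nov 8, 2021 + 6 days = Nov 14, 2021.
The crate is built: Nov 14, 2021 + 12 days = Nov 26, 2021.
The work is shipped: Nov 26, 2021 + 11 days = Dec 7, 2021.
The work is installed: Dec 7, 2021 + 15 days = Dec 22, 2021.
The exhibition opens: Dec 22, 2021 + 6 days = Dec 28, 2021.

Tuesday, December 28, 2021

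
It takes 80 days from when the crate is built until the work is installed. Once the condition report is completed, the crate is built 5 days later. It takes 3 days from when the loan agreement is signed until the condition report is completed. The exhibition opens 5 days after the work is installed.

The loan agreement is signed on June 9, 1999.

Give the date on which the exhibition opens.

September 10, 1999

The loan agreement is signed: Jun 9, 1999.
The condition report is completed: Jun 9, 1999 + 3 days = Jun 12, 1999.
The crate is built: Jun 12, 1999 + 5 days = Jun 17, 1999.
The work is installed: Jun 17, 1999 + 80 days = Sep 5, 1999.
The exhibition opens: Sep 5, 1999 + 5 days = Sep 10, 1999.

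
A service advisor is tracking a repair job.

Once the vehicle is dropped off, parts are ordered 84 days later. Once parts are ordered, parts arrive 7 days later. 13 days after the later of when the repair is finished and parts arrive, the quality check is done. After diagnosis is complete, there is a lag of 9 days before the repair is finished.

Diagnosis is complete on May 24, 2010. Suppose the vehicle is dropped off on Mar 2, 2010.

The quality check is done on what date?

Jun 15, 2010

Diagnosis is complete: May 24, 2010.
The repair is finished: May 24, 2010 + 9 days = Jun 2, 2010.
The vehicle is dropped off: Mar 2, 2010.
Parts are ordered: Mar 2, 2010 + 84 days = May 25, 2010.
Parts arrive: May 25, 2010 + 7 days = Jun 1, 2010.
Both prerequisites met — the repair is finished (Jun 2, 2010), parts arrive (Jun 1, 2010); the later is Jun 2, 2010.
The quality check is done: Jun 2, 2010 + 13 days = Jun 15, 2010.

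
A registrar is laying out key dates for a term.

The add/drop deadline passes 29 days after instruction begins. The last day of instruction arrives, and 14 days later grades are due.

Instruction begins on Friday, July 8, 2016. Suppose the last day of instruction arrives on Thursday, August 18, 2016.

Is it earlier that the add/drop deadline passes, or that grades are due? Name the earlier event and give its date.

Instruction begins: Jul 8, 2016.
The add/drop deadline passes: Jul 8, 2016 + 29 days = Aug 6, 2016.
The last day of instruction arrives: Aug 18, 2016.
Grades are due: Aug 18, 2016 + 14 days = Sep 1, 2016.
Comparing: the add/drop deadline passes on Aug 6, 2016 vs grades are due on Sep 1, 2016. Earlier: the add/drop deadline passes.

The add/drop deadline passes — Saturday, August 6, 2016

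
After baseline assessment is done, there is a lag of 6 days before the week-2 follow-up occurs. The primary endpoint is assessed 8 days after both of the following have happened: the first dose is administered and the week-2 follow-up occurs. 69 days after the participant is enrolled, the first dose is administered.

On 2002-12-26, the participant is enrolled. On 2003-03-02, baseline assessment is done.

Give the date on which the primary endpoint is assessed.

2003-03-16

The participant is enrolled: Dec 26, 2002.
The first dose is administered: Dec 26, 2002 + 69 days = Mar 5, 2003.
Baseline assessment is done: Mar 2, 2003.
The week-2 follow-up occurs: Mar 2, 2003 + 6 days = Mar 8, 2003.
Both prerequisites met — the first dose is administered (Mar 5, 2003), the week-2 follow-up occurs (Mar 8, 2003); the later is Mar 8, 2003.
The primary endpoint is assessed: Mar 8, 2003 + 8 days = Mar 16, 2003.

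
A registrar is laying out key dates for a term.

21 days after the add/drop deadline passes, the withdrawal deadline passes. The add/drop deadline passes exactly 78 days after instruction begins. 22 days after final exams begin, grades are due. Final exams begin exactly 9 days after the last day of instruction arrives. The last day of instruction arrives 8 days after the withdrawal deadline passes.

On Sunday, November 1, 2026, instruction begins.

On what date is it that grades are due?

Instruction begins: Nov 1, 2026.
The add/drop deadline passes: Nov 1, 2026 + 78 days = Jan 18, 2027.
The withdrawal deadline passes: Jan 18, 2027 + 21 days = Feb 8, 2027.
The last day of instruction arrives: Feb 8, 2027 + 8 days = Feb 16, 2027.
Final exams begin: Feb 16, 2027 + 9 days = Feb 25, 2027.
Grades are due: Feb 25, 2027 + 22 days = Mar 19, 2027.

Friday, March 19, 2027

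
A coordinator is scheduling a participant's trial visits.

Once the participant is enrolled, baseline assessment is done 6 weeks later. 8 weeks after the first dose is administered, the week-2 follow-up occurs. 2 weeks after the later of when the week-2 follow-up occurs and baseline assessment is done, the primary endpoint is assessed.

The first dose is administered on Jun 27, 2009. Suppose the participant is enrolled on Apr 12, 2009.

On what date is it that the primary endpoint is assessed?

The first dose is administered: Jun 27, 2009.
The week-2 follow-up occurs: Jun 27, 2009 + 8 weeks = Aug 22, 2009.
The participant is enrolled: Apr 12, 2009.
Baseline assessment is done: Apr 12, 2009 + 6 weeks = May 24, 2009.
Both prerequisites met — the week-2 follow-up occurs (Aug 22, 2009), baseline assessment is done (May 24, 2009); the later is Aug 22, 2009.
The primary endpoint is assessed: Aug 22, 2009 + 2 weeks = Sep 5, 2009.

Sep 5, 2009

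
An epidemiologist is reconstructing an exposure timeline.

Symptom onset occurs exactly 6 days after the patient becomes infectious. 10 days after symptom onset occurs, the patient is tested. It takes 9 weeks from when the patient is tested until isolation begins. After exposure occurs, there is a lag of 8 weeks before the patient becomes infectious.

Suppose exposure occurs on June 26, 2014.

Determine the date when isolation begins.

November 8, 2014

Exposure occurs: Jun 26, 2014.
The patient becomes infectious: Jun 26, 2014 + 8 weeks = Aug 21, 2014.
Symptom onset occurs: Aug 21, 2014 + 6 days = Aug 27, 2014.
The patient is tested: Aug 27, 2014 + 10 days = Sep 6, 2014.
Isolation begins: Sep 6, 2014 + 9 weeks = Nov 8, 2014.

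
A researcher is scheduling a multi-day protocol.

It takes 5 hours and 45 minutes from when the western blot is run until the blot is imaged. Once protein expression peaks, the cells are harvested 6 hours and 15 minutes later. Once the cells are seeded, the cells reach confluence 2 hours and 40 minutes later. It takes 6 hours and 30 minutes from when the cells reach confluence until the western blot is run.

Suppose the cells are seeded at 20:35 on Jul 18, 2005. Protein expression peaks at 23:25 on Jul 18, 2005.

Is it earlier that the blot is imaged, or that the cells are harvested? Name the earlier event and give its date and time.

The cells are seeded: 20:35 Jul 18, 2005.
The cells reach confluence: 20:35 Jul 18, 2005 + 2h40m = 23:15 Jul 18, 2005.
The western blot is run: 23:15 Jul 18, 2005 + 6h30m = 05:45 Jul 19, 2005.
The blot is imaged: 05:45 Jul 19, 2005 + 5h45m = 11:30 Jul 19, 2005.
Protein expression peaks: 23:25 Jul 18, 2005.
The cells are harvested: 23:25 Jul 18, 2005 + 6h15m = 05:40 Jul 19, 2005.
Comparing: the blot is imaged at 11:30 Jul 19, 2005 vs the cells are harvested at 05:40 Jul 19, 2005. Earlier: the cells are harvested.

The cells are harvested — 05:40 on Jul 19, 2005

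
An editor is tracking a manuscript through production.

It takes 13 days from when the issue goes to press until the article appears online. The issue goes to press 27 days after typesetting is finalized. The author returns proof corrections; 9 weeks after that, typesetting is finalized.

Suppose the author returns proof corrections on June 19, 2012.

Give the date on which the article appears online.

The author returns proof corrections: Jun 19, 2012.
Typesetting is finalized: Jun 19, 2012 + 9 weeks = Aug 21, 2012.
The issue goes to press: Aug 21, 2012 + 27 days = Sep 17, 2012.
The article appears online: Sep 17, 2012 + 13 days = Sep 30, 2012.

September 30, 2012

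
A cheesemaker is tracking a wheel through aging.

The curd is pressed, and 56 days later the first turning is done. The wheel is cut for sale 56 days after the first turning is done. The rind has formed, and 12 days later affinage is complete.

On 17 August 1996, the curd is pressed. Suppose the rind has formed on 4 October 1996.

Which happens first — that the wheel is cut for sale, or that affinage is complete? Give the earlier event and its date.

The curd is pressed: Aug 17, 1996.
The first turning is done: Aug 17, 1996 + 56 days = Oct 12, 1996.
The wheel is cut for sale: Oct 12, 1996 + 56 days = Dec 7, 1996.
The rind has formed: Oct 4, 1996.
Affinage is complete: Oct 4, 1996 + 12 days = Oct 16, 1996.
Comparing: the wheel is cut for sale on Dec 7, 1996 vs affinage is complete on Oct 16, 1996. Earlier: affinage is complete.

Affinage is complete — 16 October 1996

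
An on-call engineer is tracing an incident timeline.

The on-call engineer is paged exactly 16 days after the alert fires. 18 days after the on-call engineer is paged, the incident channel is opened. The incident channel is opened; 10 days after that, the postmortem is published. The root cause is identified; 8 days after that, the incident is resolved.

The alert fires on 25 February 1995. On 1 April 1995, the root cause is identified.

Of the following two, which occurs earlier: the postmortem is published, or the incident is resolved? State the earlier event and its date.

The incident is resolved — 9 April 1995

The alert fires: Feb 25, 1995.
The on-call engineer is paged: Feb 25, 1995 + 16 days = Mar 13, 1995.
The incident channel is opened: Mar 13, 1995 + 18 days = Mar 31, 1995.
The postmortem is published: Mar 31, 1995 + 10 days = Apr 10, 1995.
The root cause is identified: Apr 1, 1995.
The incident is resolved: Apr 1, 1995 + 8 days = Apr 9, 1995.
Comparing: the postmortem is published on Apr 10, 1995 vs the incident is resolved on Apr 9, 1995. Earlier: the incident is resolved.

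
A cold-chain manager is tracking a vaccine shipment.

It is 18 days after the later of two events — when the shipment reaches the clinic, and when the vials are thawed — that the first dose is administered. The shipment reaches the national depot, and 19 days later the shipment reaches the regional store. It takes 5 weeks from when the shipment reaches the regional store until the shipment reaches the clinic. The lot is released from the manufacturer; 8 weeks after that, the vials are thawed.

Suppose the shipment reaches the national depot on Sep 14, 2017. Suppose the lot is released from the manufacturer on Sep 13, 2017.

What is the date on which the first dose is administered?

Nov 26, 2017

The shipment reaches the national depot: Sep 14, 2017.
The shipment reaches the regional store: Sep 14, 2017 + 19 days = Oct 3, 2017.
The shipment reaches the clinic: Oct 3, 2017 + 5 weeks = Nov 7, 2017.
The lot is released from the manufacturer: Sep 13, 2017.
The vials are thawed: Sep 13, 2017 + 8 weeks = Nov 8, 2017.
Both prerequisites met — the shipment reaches the clinic (Nov 7, 2017), the vials are thawed (Nov 8, 2017); the later is Nov 8, 2017.
The first dose is administered: Nov 8, 2017 + 18 days = Nov 26, 2017.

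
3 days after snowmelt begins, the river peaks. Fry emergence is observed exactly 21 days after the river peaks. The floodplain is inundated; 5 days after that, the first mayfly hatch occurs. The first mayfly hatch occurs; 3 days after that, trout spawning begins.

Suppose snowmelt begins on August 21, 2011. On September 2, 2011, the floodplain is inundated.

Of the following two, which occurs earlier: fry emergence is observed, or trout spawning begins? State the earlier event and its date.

Snowmelt begins: Aug 21, 2011.
The river peaks: Aug 21, 2011 + 3 days = Aug 24, 2011.
Fry emergence is observed: Aug 24, 2011 + 21 days = Sep 14, 2011.
The floodplain is inundated: Sep 2, 2011.
The first mayfly hatch occurs: Sep 2, 2011 + 5 days = Sep 7, 2011.
Trout spawning begins: Sep 7, 2011 + 3 days = Sep 10, 2011.
Comparing: fry emergence is observed on Sep 14, 2011 vs trout spawning begins on Sep 10, 2011. Earlier: trout spawning begins.

Trout spawning begins — September 10, 2011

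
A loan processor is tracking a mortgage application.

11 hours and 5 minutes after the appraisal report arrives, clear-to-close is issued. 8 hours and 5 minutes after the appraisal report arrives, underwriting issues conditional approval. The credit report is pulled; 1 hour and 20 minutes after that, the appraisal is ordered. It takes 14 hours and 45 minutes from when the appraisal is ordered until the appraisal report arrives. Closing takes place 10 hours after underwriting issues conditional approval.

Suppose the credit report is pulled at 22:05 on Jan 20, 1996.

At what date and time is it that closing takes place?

08:15 on Jan 22, 1996

The credit report is pulled: 22:05 Jan 20, 1996.
The appraisal is ordered: 22:05 Jan 20, 1996 + 1h20m = 23:25 Jan 20, 1996.
The appraisal report arrives: 23:25 Jan 20, 1996 + 14h45m = 14:10 Jan 21, 1996.
Underwriting issues conditional approval: 14:10 Jan 21, 1996 + 8h05m = 22:15 Jan 21, 1996.
Closing takes place: 22:15 Jan 21, 1996 + 10h = 08:15 Jan 22, 1996.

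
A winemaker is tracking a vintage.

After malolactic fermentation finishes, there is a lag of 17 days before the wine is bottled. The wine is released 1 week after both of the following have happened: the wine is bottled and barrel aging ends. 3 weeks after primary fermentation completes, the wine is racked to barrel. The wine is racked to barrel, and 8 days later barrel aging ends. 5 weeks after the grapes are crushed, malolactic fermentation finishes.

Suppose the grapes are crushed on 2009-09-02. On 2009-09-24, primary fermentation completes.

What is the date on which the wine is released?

The grapes are crushed: Sep 2, 2009.
Malolactic fermentation finishes: Sep 2, 2009 + 5 weeks = Oct 7, 2009.
The wine is bottled: Oct 7, 2009 + 17 days = Oct 24, 2009.
Primary fermentation completes: Sep 24, 2009.
The wine is racked to barrel: Sep 24, 2009 + 3 weeks = Oct 15, 2009.
Barrel aging ends: Oct 15, 2009 + 8 days = Oct 23, 2009.
Both prerequisites met — the wine is bottled (Oct 24, 2009), barrel aging ends (Oct 23, 2009); the later is Oct 24, 2009.
The wine is released: Oct 24, 2009 + 1 week = Oct 31, 2009.

2009-10-31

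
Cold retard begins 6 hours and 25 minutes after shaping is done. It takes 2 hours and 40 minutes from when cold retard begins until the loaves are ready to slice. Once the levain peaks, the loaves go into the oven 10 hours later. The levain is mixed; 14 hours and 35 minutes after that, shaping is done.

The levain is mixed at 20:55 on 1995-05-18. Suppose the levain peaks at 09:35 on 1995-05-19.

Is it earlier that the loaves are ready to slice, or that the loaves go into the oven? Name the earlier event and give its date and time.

The loaves go into the oven — 19:35 on 1995-05-19

The levain is mixed: 20:55 May 18, 1995.
Shaping is done: 20:55 May 18, 1995 + 14h35m = 11:30 May 19, 1995.
Cold retard begins: 11:30 May 19, 1995 + 6h25m = 17:55 May 19, 1995.
The loaves are ready to slice: 17:55 May 19, 1995 + 2h40m = 20:35 May 19, 1995.
The levain peaks: 09:35 May 19, 1995.
The loaves go into the oven: 09:35 May 19, 1995 + 10h = 19:35 May 19, 1995.
Comparing: the loaves are ready to slice at 20:35 May 19, 1995 vs the loaves go into the oven at 19:35 May 19, 1995. Earlier: the loaves go into the oven.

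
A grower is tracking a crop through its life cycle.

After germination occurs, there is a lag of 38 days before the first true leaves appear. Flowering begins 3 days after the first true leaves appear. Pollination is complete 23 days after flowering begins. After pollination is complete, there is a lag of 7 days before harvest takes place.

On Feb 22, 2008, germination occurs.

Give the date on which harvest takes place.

May 3, 2008

Germination occurs: Feb 22, 2008.
The first true leaves appear: Feb 22, 2008 + 38 days = Mar 31, 2008.
Flowering begins: Mar 31, 2008 + 3 days = Apr 3, 2008.
Pollination is complete: Apr 3, 2008 + 23 days = Apr 26, 2008.
Harvest takes place: Apr 26, 2008 + 7 days = May 3, 2008.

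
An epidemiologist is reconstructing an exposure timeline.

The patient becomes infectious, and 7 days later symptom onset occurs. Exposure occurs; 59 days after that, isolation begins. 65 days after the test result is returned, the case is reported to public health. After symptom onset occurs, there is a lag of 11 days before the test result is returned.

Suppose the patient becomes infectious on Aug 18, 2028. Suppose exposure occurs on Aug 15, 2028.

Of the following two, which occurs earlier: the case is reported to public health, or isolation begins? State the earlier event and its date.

Isolation begins — Oct 13, 2028

The patient becomes infectious: Aug 18, 2028.
Symptom onset occurs: Aug 18, 2028 + 7 days = Aug 25, 2028.
The test result is returned: Aug 25, 2028 + 11 days = Sep 5, 2028.
The case is reported to public health: Sep 5, 2028 + 65 days = Nov 9, 2028.
Exposure occurs: Aug 15, 2028.
Isolation begins: Aug 15, 2028 + 59 days = Oct 13, 2028.
Comparing: the case is reported to public health on Nov 9, 2028 vs isolation begins on Oct 13, 2028. Earlier: isolation begins.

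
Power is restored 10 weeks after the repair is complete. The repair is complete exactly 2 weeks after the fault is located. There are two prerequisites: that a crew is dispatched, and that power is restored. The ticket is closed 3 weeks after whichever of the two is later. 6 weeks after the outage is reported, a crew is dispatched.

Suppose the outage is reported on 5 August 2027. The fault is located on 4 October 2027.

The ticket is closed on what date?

The outage is reported: Aug 5, 2027.
A crew is dispatched: Aug 5, 2027 + 6 weeks = Sep 16, 2027.
The fault is located: Oct 4, 2027.
The repair is complete: Oct 4, 2027 + 2 weeks = Oct 18, 2027.
Power is restored: Oct 18, 2027 + 10 weeks = Dec 27, 2027.
Both prerequisites met — a crew is dispatched (Sep 16, 2027), power is restored (Dec 27, 2027); the later is Dec 27, 2027.
The ticket is closed: Dec 27, 2027 + 3 weeks = Jan 17, 2028.

17 January 2028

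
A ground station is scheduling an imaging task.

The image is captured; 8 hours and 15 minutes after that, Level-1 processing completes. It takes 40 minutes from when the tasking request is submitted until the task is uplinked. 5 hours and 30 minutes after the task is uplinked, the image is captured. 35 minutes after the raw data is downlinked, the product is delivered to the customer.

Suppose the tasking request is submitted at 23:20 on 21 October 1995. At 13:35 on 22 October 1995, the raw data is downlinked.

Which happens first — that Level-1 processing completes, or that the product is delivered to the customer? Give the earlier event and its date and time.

Level-1 processing completes — 13:45 on 22 October 1995

The tasking request is submitted: 23:20 Oct 21, 1995.
The task is uplinked: 23:20 Oct 21, 1995 + 40m = 00:00 Oct 22, 1995.
The image is captured: 00:00 Oct 22, 1995 + 5h30m = 05:30 Oct 22, 1995.
Level-1 processing completes: 05:30 Oct 22, 1995 + 8h15m = 13:45 Oct 22, 1995.
The raw data is downlinked: 13:35 Oct 22, 1995.
The product is delivered to the customer: 13:35 Oct 22, 1995 + 35m = 14:10 Oct 22, 1995.
Comparing: Level-1 processing completes at 13:45 Oct 22, 1995 vs the product is delivered to the customer at 14:10 Oct 22, 1995. Earlier: Level-1 processing completes.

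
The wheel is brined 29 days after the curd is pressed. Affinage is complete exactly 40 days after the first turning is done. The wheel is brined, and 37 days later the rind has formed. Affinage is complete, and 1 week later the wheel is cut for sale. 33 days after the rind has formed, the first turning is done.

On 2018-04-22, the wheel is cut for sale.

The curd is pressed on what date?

The wheel is cut for sale: Apr 22, 2018.
Affinage is complete: Apr 22, 2018 − 1 week = Apr 15, 2018.
The first turning is done: Apr 15, 2018 − 40 days = Mar 6, 2018.
The rind has formed: Mar 6, 2018 − 33 days = Feb 1, 2018.
The wheel is brined: Feb 1, 2018 − 37 days = Dec 26, 2017.
The curd is pressed: Dec 26, 2017 − 29 days = Nov 27, 2017.

2017-11-27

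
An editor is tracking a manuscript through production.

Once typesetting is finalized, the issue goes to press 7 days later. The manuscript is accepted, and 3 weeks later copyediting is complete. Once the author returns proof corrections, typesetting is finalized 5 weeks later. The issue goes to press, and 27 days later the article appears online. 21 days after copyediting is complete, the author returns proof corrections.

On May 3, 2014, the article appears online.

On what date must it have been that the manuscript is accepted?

Jan 12, 2014

The article appears online: May 3, 2014.
The issue goes to press: May 3, 2014 − 27 days = Apr 6, 2014.
Typesetting is finalized: Apr 6, 2014 − 7 days = Mar 30, 2014.
The author returns proof corrections: Mar 30, 2014 − 5 weeks = Feb 23, 2014.
Copyediting is complete: Feb 23, 2014 − 21 days = Feb 2, 2014.
The manuscript is accepted: Feb 2, 2014 − 3 weeks = Jan 12, 2014.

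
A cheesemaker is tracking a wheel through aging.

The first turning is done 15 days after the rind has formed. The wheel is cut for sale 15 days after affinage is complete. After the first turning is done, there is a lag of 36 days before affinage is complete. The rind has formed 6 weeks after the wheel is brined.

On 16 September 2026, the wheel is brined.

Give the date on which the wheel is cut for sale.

The wheel is brined: Sep 16, 2026.
The rind has formed: Sep 16, 2026 + 6 weeks = Oct 28, 2026.
The first turning is done: Oct 28, 2026 + 15 days = Nov 12, 2026.
Affinage is complete: Nov 12, 2026 + 36 days = Dec 18, 2026.
The wheel is cut for sale: Dec 18, 2026 + 15 days = Jan 2, 2027.

2 January 2027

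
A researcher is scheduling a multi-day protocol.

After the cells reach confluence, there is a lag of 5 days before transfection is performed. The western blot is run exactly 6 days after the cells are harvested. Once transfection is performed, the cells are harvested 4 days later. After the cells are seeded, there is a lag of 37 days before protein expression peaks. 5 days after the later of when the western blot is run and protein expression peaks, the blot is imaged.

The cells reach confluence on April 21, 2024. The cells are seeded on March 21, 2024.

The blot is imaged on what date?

The cells reach confluence: Apr 21, 2024.
Transfection is performed: Apr 21, 2024 + 5 days = Apr 26, 2024.
The cells are harvested: Apr 26, 2024 + 4 days = Apr 30, 2024.
The western blot is run: Apr 30, 2024 + 6 days = May 6, 2024.
The cells are seeded: Mar 21, 2024.
Protein expression peaks: Mar 21, 2024 + 37 days = Apr 27, 2024.
Both prerequisites met — the western blot is run (May 6, 2024), protein expression peaks (Apr 27, 2024); the later is May 6, 2024.
The blot is imaged: May 6, 2024 + 5 days = May 11, 2024.

May 11, 2024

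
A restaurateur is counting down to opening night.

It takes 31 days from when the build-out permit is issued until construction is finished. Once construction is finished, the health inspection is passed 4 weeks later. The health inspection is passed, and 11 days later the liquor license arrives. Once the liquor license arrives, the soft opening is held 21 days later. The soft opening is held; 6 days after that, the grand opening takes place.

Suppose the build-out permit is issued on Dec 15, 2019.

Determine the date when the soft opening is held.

The build-out permit is issued: Dec 15, 2019.
Construction is finished: Dec 15, 2019 + 31 days = Jan 15, 2020.
The health inspection is passed: Jan 15, 2020 + 4 weeks = Feb 12, 2020.
The liquor license arrives: Feb 12, 2020 + 11 days = Feb 23, 2020.
The soft opening is held: Feb 23, 2020 + 21 days = Mar 15, 2020.

Mar 15, 2020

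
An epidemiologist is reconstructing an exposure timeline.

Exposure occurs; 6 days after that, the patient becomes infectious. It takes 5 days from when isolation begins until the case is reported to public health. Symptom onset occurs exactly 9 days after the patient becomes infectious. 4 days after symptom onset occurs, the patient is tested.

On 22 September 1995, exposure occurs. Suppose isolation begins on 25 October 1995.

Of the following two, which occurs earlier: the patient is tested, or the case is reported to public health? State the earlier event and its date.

The patient is tested — 11 October 1995

Exposure occurs: Sep 22, 1995.
The patient becomes infectious: Sep 22, 1995 + 6 days = Sep 28, 1995.
Symptom onset occurs: Sep 28, 1995 + 9 days = Oct 7, 1995.
The patient is tested: Oct 7, 1995 + 4 days = Oct 11, 1995.
Isolation begins: Oct 25, 1995.
The case is reported to public health: Oct 25, 1995 + 5 days = Oct 30, 1995.
Comparing: the patient is tested on Oct 11, 1995 vs the case is reported to public health on Oct 30, 1995. Earlier: the patient is tested.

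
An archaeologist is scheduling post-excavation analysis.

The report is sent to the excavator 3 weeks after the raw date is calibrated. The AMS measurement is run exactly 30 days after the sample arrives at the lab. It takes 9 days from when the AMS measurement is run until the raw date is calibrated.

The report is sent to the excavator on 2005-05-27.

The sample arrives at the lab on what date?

2005-03-28

The report is sent to the excavator: May 27, 2005.
The raw date is calibrated: May 27, 2005 − 3 weeks = May 6, 2005.
The AMS measurement is run: May 6, 2005 − 9 days = Apr 27, 2005.
The sample arrives at the lab: Apr 27, 2005 − 30 days = Mar 28, 2005.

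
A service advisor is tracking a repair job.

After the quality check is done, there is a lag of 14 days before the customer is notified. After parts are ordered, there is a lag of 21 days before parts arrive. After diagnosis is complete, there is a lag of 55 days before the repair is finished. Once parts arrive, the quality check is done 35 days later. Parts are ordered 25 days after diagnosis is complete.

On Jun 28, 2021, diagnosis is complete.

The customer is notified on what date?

Diagnosis is complete: Jun 28, 2021.
Parts are ordered: Jun 28, 2021 + 25 days = Jul 23, 2021.
Parts arrive: Jul 23, 2021 + 21 days = Aug 13, 2021.
The quality check is done: Aug 13, 2021 + 35 days = Sep 17, 2021.
The customer is notified: Sep 17, 2021 + 14 days = Oct 1, 2021.

Oct 1, 2021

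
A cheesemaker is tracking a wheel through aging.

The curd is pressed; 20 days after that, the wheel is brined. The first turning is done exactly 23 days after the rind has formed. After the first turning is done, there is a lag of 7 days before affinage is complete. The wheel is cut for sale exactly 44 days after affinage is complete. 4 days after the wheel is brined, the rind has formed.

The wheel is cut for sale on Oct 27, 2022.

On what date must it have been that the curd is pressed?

Jul 21, 2022

The wheel is cut for sale: Oct 27, 2022.
Affinage is complete: Oct 27, 2022 − 44 days = Sep 13, 2022.
The first turning is done: Sep 13, 2022 − 7 days = Sep 6, 2022.
The rind has formed: Sep 6, 2022 − 23 days = Aug 14, 2022.
The wheel is brined: Aug 14, 2022 − 4 days = Aug 10, 2022.
The curd is pressed: Aug 10, 2022 − 20 days = Jul 21, 2022.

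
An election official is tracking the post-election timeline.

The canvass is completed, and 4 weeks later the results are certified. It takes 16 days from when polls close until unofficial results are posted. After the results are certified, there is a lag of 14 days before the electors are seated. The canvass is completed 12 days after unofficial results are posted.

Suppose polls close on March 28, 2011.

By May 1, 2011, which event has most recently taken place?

Polls close: Mar 28, 2011.
Unofficial results are posted: Mar 28, 2011 + 16 days = Apr 13, 2011.
The canvass is completed: Apr 13, 2011 + 12 days = Apr 25, 2011.
The results are certified: Apr 25, 2011 + 4 weeks = May 23, 2011.
The electors are seated: May 23, 2011 + 14 days = Jun 6, 2011.
May 1, 2011 falls between when the canvass is completed (Apr 25, 2011) and when the results are certified (May 23, 2011).

The canvass is completed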